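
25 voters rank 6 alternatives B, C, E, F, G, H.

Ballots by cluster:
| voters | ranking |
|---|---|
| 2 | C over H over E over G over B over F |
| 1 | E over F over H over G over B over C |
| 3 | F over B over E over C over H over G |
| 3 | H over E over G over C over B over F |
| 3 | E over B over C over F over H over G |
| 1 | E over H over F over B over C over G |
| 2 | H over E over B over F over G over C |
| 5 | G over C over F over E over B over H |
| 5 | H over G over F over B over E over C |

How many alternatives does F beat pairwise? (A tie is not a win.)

2

F against each rival (25 voters):
F–B: F 15–10.
F vs C: F preferred on 1+3+1+2+5 = 12 ballots; C wins 13–12.
F vs E: 3+5+5 = 13 for F, 12 for E — F by 13–12.
F vs G: F preferred on 1+3+3+1+2 = 10 ballots; G wins 15–10.
F vs H: F is ranked higher on 1+3+3+5 = 12 ballots, H on 13. H wins 13–12.
F beats B, E; loses to C, G, H — 2 pairwise wins.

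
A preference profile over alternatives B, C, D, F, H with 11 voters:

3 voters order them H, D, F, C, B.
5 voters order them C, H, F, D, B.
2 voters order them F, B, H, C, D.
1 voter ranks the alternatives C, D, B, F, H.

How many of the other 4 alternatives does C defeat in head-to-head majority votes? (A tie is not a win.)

4

C against each rival (11 voters):
C vs B: C preferred on 3+5+1 = 9 ballots; C wins 9–2.
C vs D: 8 to 3, C.
C vs F: C is ranked higher on 5+1 = 6 ballots, F on 5. C wins 6–5.
C vs H: 5+1 = 6 for C, 5 for H — C by 6–5.
C beats B, D, F, H — 4 pairwise wins.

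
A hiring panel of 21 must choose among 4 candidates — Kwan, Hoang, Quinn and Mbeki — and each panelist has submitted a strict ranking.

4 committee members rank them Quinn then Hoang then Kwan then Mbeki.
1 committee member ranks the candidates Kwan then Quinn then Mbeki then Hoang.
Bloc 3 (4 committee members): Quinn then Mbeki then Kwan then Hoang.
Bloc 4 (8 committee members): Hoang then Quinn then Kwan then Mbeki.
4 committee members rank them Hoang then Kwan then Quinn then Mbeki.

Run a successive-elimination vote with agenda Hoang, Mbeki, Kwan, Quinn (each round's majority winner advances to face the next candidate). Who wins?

Hoang

Round 1: Hoang vs Mbeki — 16–5, Hoang advances.
Round 2: Hoang vs Kwan — 16–5, Hoang advances.
Round 3: Hoang vs Quinn — 12–9, Hoang advances.
The agenda winner is Hoang.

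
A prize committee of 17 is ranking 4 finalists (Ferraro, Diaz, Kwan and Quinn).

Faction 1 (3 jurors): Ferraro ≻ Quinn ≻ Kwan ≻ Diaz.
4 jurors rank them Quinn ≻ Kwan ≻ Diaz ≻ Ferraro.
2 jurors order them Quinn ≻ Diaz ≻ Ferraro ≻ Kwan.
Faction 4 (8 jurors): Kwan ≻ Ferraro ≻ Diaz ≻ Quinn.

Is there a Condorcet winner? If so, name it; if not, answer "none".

none

Pairwise majorities:
Ferraro vs Diaz: Ferraro wins 11–6.
Ferraro–Kwan: Kwan 12–5.
Ferraro vs Quinn: Ferraro, 11–6.
Diaz–Kwan: Kwan 15–2.
Diaz vs Quinn: Quinn, 9–8.
Kwan vs Quinn: Quinn wins 9–8.
Every nominee loses at least once (Ferraro loses to Kwan; Diaz loses to Ferraro; Kwan loses to Quinn; Quinn loses to Ferraro). The majority relation contains the cycle Ferraro beats Quinn beats Kwan beats Ferraro, so there is no Condorcet winner.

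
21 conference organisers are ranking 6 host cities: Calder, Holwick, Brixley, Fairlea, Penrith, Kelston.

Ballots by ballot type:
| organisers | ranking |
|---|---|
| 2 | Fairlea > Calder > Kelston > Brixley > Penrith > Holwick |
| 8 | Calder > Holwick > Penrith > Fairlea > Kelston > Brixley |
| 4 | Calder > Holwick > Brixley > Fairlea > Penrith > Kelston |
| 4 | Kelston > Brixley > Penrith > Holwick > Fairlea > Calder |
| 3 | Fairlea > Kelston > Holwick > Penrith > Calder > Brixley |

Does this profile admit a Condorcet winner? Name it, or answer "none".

Head-to-head results (21 organisers):
Calder vs Holwick: 14 to 7, Calder.
Calder vs Brixley: Calder, 17–4.
Calder–Fairlea: Calder 12–9.
Calder vs Penrith: 14 to 7, Calder.
Calder vs Kelston: Calder is ranked higher on 2+8+4 = 14 ballots, Kelston on 7. Calder wins 14–7.
Holwick vs Brixley: Holwick, 15–6.
Holwick vs Fairlea: Holwick, 16–5.
Holwick vs Penrith: Holwick preferred on 8+4+3 = 15 ballots; Holwick wins 15–6.
Holwick vs Kelston: Holwick is ranked higher on 8+4 = 12 ballots, Kelston on 9. Holwick wins 12–9.
Brixley vs Fairlea: Fairlea, 13–8.
Brixley vs Penrith: 10 to 11, Penrith.
Brixley–Kelston: Kelston 17–4.
Fairlea–Penrith: Penrith 12–9.
Fairlea vs Kelston: Fairlea preferred on 2+8+4+3 = 17 ballots; Fairlea wins 17–4.
Penrith vs Kelston: 8+4 = 12 for Penrith, 9 for Kelston — Penrith by 12–9.
Only Calder has no losses; Calder is the Condorcet winner.

Calder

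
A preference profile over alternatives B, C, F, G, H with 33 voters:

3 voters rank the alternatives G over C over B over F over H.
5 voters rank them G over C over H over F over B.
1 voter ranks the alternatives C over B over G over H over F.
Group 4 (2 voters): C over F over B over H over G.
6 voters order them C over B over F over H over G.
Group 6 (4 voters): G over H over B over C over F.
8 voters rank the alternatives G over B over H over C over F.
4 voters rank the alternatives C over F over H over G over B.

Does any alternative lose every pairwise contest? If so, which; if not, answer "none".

Pairwise majorities:
B vs C: 4+8 = 12 for B, 21 for C — C by 21–12.
B vs F: B, 22–11.
B vs G: B preferred on 1+2+6 = 9 ballots; G wins 24–9.
B vs H: B wins 20–13.
C vs F: 33 to 0, C.
C vs G: 1+2+6+4 = 13 for C, 20 for G — G by 20–13.
C vs H: C wins 21–12.
F vs G: G wins 21–12.
F–H: H 18–15.
G vs H: G preferred on 3+5+1+4+8 = 21 ballots; G wins 21–12.
F loses to every other alternative — it is the Condorcet loser.

F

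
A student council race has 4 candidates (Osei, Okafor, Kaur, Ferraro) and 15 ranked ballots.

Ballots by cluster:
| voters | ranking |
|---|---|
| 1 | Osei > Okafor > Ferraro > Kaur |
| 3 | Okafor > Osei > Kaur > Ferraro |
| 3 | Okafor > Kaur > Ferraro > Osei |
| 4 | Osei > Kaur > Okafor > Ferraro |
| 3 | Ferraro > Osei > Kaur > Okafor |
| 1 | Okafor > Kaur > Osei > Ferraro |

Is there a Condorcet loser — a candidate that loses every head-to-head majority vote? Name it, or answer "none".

Ferraro

Head-to-head results (15 voters):
Osei vs Okafor: 8 to 7, Osei.
Osei vs Kaur: Osei is ranked higher on 1+3+4+3 = 11 ballots, Kaur on 4. Osei wins 11–4.
Osei vs Ferraro: Osei wins 9–6.
Okafor vs Kaur: 1+3+3+1 = 8 for Okafor, 7 for Kaur — Okafor by 8–7.
Okafor vs Ferraro: Okafor preferred on 1+3+3+4+1 = 12 ballots; Okafor wins 12–3.
Kaur vs Ferraro: 11 to 4, Kaur.
Ferraro loses to every other candidate — it is the Condorcet loser.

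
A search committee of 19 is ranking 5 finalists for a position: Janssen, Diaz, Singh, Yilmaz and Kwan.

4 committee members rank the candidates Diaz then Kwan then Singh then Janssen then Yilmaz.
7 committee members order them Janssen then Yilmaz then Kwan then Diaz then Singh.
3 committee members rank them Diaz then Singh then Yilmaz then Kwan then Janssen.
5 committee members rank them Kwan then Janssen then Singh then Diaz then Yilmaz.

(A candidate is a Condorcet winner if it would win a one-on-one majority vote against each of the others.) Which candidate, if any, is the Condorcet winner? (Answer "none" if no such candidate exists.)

none

Pairwise majorities:
Janssen vs Diaz: Janssen, 12–7.
Janssen vs Singh: Janssen wins 12–7.
Janssen–Yilmaz: Janssen 16–3.
Janssen vs Kwan: Kwan wins 12–7.
Diaz vs Singh: Diaz wins 14–5.
Diaz vs Yilmaz: Diaz wins 12–7.
Diaz vs Kwan: Kwan, 12–7.
Singh–Yilmaz: Singh 12–7.
Singh vs Kwan: Kwan wins 16–3.
Yilmaz vs Kwan: Yilmaz, 10–9.
Each candidate drops at least one matchup (Janssen loses to Kwan; Diaz loses to Janssen; Singh loses to Janssen; Yilmaz loses to Janssen; Kwan loses to Yilmaz); the cycle Janssen beats Yilmaz beats Kwan beats Janssen rules out a Condorcet winner.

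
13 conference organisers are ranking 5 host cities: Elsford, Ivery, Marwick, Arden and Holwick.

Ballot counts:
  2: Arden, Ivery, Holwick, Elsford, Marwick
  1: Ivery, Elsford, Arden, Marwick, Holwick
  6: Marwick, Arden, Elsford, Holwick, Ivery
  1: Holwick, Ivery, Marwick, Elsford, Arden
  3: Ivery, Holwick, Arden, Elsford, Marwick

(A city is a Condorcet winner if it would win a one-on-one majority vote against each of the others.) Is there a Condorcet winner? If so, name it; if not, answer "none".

none

Check each pair by majority over 13 ballots:
Elsford vs Ivery: Elsford preferred on 6 ballots; Ivery wins 7–6.
Elsford vs Marwick: 2+1+3 = 6 for Elsford, 7 for Marwick — Marwick by 7–6.
Elsford vs Arden: Elsford preferred on 1+1 = 2 ballots; Arden wins 11–2.
Elsford vs Holwick: 7 to 6, Elsford.
Ivery vs Marwick: 7 to 6, Ivery.
Ivery vs Arden: Ivery is ranked higher on 1+1+3 = 5 ballots, Arden on 8. Arden wins 8–5.
Ivery vs Holwick: Ivery is ranked higher on 2+1+3 = 6 ballots, Holwick on 7. Holwick wins 7–6.
Marwick vs Arden: Marwick is ranked higher on 6+1 = 7 ballots, Arden on 6. Marwick wins 7–6.
Marwick vs Holwick: Marwick is ranked higher on 1+6 = 7 ballots, Holwick on 6. Marwick wins 7–6.
Arden vs Holwick: Arden is ranked higher on 2+1+6 = 9 ballots, Holwick on 4. Arden wins 9–4.
Each city drops at least one matchup (Elsford loses to Ivery; Ivery loses to Arden; Marwick loses to Ivery; Arden loses to Marwick; Holwick loses to Elsford); the cycle Elsford > Holwick > Ivery > Elsford rules out a Condorcet winner.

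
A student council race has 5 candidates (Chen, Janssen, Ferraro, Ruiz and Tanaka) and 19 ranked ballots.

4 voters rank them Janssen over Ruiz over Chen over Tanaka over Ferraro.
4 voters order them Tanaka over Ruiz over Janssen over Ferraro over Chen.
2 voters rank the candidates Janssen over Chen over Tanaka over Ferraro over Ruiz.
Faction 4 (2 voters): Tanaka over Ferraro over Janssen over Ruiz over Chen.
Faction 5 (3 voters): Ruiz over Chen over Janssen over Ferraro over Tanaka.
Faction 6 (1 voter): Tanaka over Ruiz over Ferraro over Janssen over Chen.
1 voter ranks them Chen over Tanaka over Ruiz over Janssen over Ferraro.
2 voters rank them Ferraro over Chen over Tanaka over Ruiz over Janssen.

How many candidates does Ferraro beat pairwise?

Ferraro against each rival (19 voters):
Ferraro vs Chen: Ferraro is ranked higher on 4+2+1+2 = 9 ballots, Chen on 10. Chen wins 10–9.
Ferraro vs Janssen: Janssen, 14–5.
Ferraro vs Ruiz: 2+2+2 = 6 for Ferraro, 13 for Ruiz — Ruiz by 13–6.
Ferraro–Tanaka: Tanaka 14–5.
Ferraro beats no one; loses to Chen, Janssen, Ruiz, Tanaka — 0 pairwise wins.

0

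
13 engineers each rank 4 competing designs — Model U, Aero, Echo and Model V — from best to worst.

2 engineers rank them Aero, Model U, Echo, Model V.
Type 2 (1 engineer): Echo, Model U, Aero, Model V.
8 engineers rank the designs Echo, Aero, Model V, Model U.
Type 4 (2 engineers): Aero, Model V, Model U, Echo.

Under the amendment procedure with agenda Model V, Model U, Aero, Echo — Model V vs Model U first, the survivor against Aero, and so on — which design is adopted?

Echo

Round 1: Model V vs Model U — 10–3, Model V advances.
Round 2: Model V vs Aero — 0–13, Aero advances.
Round 3: Aero vs Echo — 4–9, Echo advances.
The agenda winner is Echo.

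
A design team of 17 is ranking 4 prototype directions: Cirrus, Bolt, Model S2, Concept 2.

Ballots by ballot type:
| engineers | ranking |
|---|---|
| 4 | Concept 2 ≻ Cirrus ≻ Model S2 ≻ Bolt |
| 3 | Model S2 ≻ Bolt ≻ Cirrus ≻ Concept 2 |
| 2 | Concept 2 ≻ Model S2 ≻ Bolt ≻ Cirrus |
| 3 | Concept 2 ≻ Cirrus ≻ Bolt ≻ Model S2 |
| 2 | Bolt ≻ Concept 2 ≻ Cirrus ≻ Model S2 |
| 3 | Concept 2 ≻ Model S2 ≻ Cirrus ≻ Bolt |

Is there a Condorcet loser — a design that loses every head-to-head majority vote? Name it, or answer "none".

Bolt

Pairwise majorities:
Cirrus vs Bolt: Cirrus, 10–7.
Cirrus vs Model S2: 9 to 8, Cirrus.
Cirrus vs Concept 2: Cirrus preferred on 3 ballots; Concept 2 wins 14–3.
Bolt vs Model S2: Model S2 wins 12–5.
Bolt vs Concept 2: Bolt is ranked higher on 3+2 = 5 ballots, Concept 2 on 12. Concept 2 wins 12–5.
Model S2 vs Concept 2: Model S2 preferred on 3 ballots; Concept 2 wins 14–3.
Bolt loses to every other design — it is the Condorcet loser.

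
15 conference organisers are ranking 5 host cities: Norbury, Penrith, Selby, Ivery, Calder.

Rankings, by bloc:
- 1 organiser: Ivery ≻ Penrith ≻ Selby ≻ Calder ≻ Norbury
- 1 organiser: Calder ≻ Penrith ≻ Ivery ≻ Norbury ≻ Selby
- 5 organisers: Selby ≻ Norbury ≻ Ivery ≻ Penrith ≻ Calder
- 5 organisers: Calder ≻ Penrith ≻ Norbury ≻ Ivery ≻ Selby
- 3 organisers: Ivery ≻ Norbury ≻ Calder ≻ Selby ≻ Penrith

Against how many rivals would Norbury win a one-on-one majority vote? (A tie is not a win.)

Norbury against each rival (15 organisers):
Norbury vs Penrith: Norbury is ranked higher on 5+3 = 8 ballots, Penrith on 7. Norbury wins 8–7.
Norbury vs Selby: Norbury preferred on 1+5+3 = 9 ballots; Norbury wins 9–6.
Norbury vs Ivery: 10 to 5, Norbury.
Norbury vs Calder: Norbury, 8–7.
Norbury beats Penrith, Selby, Ivery, Calder — 4 pairwise wins.

4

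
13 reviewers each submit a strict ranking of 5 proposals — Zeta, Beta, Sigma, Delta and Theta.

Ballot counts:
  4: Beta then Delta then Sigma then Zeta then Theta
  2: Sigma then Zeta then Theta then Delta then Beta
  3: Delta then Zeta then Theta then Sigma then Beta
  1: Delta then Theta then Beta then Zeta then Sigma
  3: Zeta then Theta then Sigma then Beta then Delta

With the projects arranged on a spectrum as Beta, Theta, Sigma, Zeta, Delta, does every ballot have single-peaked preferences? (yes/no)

no

Axis positions: Beta=1, Theta=2, Sigma=3, Zeta=4, Delta=5.
Cluster 1: ranking walks positions 1-5-3-4-2; Delta is ranked above Theta even though Theta lies between Delta and the peak Beta on the axis — preferences dip and rise again. Not single-peaked.
Cluster 2 (peak Sigma at position 3): ranking walks positions 3-4-2-5-1, expanding outward from the peak — single-peaked.
Cluster 3: ranking walks positions 5-4-2-3-1; Theta is ranked above Sigma even though Sigma lies between Theta and the peak Delta on the axis — preferences dip and rise again. Not single-peaked.
Cluster 4: ranking walks positions 5-2-1-4-3; Theta is ranked above Zeta even though Zeta lies between Theta and the peak Delta on the axis — preferences dip and rise again. Not single-peaked.
Cluster 5: ranking walks positions 4-2-3-1-5; Theta is ranked above Sigma even though Sigma lies between Theta and the peak Zeta on the axis — preferences dip and rise again. Not single-peaked.
Cluster 1 violates single-peakedness, so the profile is not single-peaked on this axis.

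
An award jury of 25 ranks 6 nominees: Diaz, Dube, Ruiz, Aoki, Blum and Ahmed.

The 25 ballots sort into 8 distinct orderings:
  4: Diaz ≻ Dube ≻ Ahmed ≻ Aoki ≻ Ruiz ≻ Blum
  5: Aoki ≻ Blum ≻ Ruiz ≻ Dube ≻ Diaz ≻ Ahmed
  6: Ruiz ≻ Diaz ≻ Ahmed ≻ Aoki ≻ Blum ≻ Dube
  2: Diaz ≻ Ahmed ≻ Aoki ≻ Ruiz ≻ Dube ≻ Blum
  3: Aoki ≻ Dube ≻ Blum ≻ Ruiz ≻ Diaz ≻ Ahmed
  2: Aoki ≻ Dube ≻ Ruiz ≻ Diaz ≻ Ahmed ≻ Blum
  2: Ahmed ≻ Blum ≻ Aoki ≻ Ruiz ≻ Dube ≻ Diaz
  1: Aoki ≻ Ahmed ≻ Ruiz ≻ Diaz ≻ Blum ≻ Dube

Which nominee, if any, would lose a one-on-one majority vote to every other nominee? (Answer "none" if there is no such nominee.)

Head-to-head results (25 jurors):
Diaz vs Dube: Diaz, 13–12.
Diaz vs Ruiz: Ruiz, 19–6.
Diaz vs Aoki: Aoki, 13–12.
Diaz vs Blum: Diaz is ranked higher on 4+6+2+2+1 = 15 ballots, Blum on 10. Diaz wins 15–10.
Diaz vs Ahmed: 22 to 3, Diaz.
Dube vs Ruiz: 9 to 16, Ruiz.
Dube–Aoki: Aoki 21–4.
Dube vs Blum: 4+2+3+2 = 11 for Dube, 14 for Blum — Blum by 14–11.
Dube vs Ahmed: Dube wins 14–11.
Ruiz vs Aoki: 6 to 19, Aoki.
Ruiz vs Blum: Ruiz is ranked higher on 4+6+2+2+1 = 15 ballots, Blum on 10. Ruiz wins 15–10.
Ruiz vs Ahmed: Ruiz is ranked higher on 5+6+3+2 = 16 ballots, Ahmed on 9. Ruiz wins 16–9.
Aoki vs Blum: Aoki preferred on 23 ballots; Aoki wins 23–2.
Aoki–Ahmed: Ahmed 14–11.
Blum vs Ahmed: Ahmed wins 17–8.
Every nominee wins at least one matchup (Diaz beats Dube; Dube beats Ahmed; Ruiz beats Diaz; Aoki beats Diaz; Blum beats Dube; Ahmed beats Aoki), so there is no Condorcet loser.

none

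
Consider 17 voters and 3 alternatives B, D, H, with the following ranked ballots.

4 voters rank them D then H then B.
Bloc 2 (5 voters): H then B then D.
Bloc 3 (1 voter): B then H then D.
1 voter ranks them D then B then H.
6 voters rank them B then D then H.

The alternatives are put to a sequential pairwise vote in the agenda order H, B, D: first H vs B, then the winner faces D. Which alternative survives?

Round 1: H vs B — 9–8, H advances.
Round 2: H vs D — 6–11, D advances.
D survives the agenda.

D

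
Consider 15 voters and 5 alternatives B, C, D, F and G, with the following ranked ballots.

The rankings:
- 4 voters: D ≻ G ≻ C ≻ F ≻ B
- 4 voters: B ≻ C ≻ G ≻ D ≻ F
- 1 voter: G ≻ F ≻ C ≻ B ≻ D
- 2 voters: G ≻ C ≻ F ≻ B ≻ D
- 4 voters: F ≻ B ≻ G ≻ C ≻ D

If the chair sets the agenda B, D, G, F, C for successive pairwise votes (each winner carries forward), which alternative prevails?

Round 1: B vs D — 11–4, B advances.
Round 2: B vs G — 8–7, B advances.
Round 3: B vs F — 4–11, F advances.
Round 4: F vs C — 5–10, C advances.
C survives the agenda.

C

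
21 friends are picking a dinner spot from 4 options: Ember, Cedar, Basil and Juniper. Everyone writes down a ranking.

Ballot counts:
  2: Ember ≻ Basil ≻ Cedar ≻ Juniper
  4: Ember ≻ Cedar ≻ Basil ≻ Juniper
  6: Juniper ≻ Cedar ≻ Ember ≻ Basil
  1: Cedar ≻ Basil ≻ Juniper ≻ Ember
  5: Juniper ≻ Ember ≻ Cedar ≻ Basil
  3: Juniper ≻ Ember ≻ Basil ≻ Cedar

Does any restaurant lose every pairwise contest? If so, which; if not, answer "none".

Basil

Head-to-head results (21 friends):
Ember vs Cedar: Ember, 14–7.
Ember vs Basil: 20 to 1, Ember.
Ember vs Juniper: Ember preferred on 2+4 = 6 ballots; Juniper wins 15–6.
Cedar vs Basil: Cedar is ranked higher on 4+6+1+5 = 16 ballots, Basil on 5. Cedar wins 16–5.
Cedar vs Juniper: Juniper, 14–7.
Basil–Juniper: Juniper 14–7.
Only Basil has no wins; Basil is the Condorcet loser.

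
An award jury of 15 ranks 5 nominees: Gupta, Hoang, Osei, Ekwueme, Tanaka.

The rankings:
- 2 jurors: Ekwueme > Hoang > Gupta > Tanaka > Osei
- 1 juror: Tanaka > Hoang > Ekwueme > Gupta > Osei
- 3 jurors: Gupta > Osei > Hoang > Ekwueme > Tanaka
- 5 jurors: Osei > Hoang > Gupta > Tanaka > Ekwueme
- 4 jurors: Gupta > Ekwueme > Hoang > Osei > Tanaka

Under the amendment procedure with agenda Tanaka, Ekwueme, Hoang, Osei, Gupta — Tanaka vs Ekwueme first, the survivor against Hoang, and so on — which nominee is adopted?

Gupta

Round 1: Tanaka vs Ekwueme — 6–9, Ekwueme advances.
Round 2: Ekwueme vs Hoang — 6–9, Hoang advances.
Round 3: Hoang vs Osei — 7–8, Osei advances.
Round 4: Osei vs Gupta — 5–10, Gupta advances.
Gupta survives the agenda.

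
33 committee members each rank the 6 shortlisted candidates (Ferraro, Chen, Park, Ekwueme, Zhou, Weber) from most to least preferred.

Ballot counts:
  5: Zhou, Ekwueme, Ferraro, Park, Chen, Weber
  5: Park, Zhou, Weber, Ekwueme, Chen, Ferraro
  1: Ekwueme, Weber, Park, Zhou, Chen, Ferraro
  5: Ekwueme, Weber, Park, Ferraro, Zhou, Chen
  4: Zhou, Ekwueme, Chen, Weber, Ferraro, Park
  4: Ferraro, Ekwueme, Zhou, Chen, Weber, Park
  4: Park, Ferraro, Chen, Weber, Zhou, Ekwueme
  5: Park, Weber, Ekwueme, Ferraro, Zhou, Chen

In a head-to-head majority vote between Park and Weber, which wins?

Ballots ranking Park above Weber: 5 + 5 + 4 + 5 = 19.
Ballots ranking Weber above Park: 33 − 19 = 14.
Park wins the head-to-head 19–14.

Park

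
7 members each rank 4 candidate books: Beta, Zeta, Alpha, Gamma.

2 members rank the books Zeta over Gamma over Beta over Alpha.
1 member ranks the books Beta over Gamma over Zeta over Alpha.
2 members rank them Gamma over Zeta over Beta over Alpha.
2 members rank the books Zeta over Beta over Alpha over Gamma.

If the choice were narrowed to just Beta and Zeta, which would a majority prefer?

Ballots ranking Beta above Zeta: 1.
Ballots ranking Zeta above Beta: 7 − 1 = 6.
Zeta wins the head-to-head 6–1.

Zeta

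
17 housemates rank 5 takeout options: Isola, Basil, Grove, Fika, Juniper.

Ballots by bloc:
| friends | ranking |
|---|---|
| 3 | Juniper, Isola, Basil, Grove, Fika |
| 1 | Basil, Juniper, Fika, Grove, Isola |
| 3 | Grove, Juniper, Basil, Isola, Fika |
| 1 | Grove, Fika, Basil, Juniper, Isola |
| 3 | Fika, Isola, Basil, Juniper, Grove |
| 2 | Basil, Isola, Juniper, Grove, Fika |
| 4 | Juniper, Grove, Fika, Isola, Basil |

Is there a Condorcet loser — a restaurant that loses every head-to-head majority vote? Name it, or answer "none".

none

Pairwise majorities:
Isola vs Basil: 10 to 7, Isola.
Isola vs Grove: 8 to 9, Grove.
Isola vs Fika: Fika wins 9–8.
Isola vs Juniper: 3+2 = 5 for Isola, 12 for Juniper — Juniper by 12–5.
Basil vs Grove: Basil is ranked higher on 3+1+3+2 = 9 ballots, Grove on 8. Basil wins 9–8.
Basil vs Fika: Basil, 9–8.
Basil–Juniper: Juniper 10–7.
Grove vs Fika: 3+3+1+2+4 = 13 for Grove, 4 for Fika — Grove by 13–4.
Grove vs Juniper: Juniper, 13–4.
Fika vs Juniper: Fika preferred on 1+3 = 4 ballots; Juniper wins 13–4.
Every restaurant wins at least one matchup (Isola beats Basil; Basil beats Grove; Grove beats Isola; Fika beats Isola; Juniper beats Isola), so there is no Condorcet loser.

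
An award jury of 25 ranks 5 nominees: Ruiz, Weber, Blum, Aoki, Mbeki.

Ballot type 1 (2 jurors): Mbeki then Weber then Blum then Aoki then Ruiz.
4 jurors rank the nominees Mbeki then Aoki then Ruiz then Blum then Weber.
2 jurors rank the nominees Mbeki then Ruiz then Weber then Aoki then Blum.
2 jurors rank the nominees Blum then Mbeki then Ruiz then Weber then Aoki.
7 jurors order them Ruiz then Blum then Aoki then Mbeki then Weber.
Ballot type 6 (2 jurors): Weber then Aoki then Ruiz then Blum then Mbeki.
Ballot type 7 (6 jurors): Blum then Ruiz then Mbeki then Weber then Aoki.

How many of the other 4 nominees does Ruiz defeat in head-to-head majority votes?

Ruiz against each rival (25 jurors):
Ruiz–Weber: Ruiz 21–4.
Ruiz vs Blum: Ruiz wins 15–10.
Ruiz–Aoki: Ruiz 17–8.
Ruiz vs Mbeki: Ruiz preferred on 7+2+6 = 15 ballots; Ruiz wins 15–10.
Ruiz beats Weber, Blum, Aoki, Mbeki — 4 pairwise wins.

4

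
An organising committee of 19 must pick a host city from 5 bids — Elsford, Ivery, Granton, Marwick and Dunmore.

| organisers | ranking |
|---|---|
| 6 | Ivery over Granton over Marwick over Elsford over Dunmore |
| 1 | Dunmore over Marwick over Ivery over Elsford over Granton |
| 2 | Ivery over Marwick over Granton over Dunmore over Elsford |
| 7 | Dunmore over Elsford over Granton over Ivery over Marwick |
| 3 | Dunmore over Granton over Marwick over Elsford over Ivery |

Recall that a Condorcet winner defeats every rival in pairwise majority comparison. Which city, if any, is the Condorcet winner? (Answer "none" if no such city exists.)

Dunmore

Head-to-head results (19 organisers):
Elsford vs Ivery: Elsford is ranked higher on 7+3 = 10 ballots, Ivery on 9. Elsford wins 10–9.
Elsford vs Granton: Elsford is ranked higher on 1+7 = 8 ballots, Granton on 11. Granton wins 11–8.
Elsford vs Marwick: 7 for Elsford, 12 for Marwick — Marwick by 12–7.
Elsford vs Dunmore: Dunmore, 13–6.
Ivery–Granton: Granton 10–9.
Ivery vs Marwick: Ivery wins 15–4.
Ivery vs Dunmore: Ivery preferred on 6+2 = 8 ballots; Dunmore wins 11–8.
Granton vs Marwick: Granton wins 16–3.
Granton vs Dunmore: Dunmore, 11–8.
Marwick vs Dunmore: Dunmore, 11–8.
Dunmore beats each of Elsford, Ivery, Granton, Marwick — Dunmore is the Condorcet winner.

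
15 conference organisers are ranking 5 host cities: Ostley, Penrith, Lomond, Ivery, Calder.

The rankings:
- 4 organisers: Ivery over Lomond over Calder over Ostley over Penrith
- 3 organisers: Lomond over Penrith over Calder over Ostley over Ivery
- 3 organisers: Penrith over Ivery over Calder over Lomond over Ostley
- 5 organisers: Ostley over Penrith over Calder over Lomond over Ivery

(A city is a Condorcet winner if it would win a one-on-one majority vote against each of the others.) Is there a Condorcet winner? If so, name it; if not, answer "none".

none

Pairwise majorities:
Ostley vs Penrith: Ostley is ranked higher on 4+5 = 9 ballots, Penrith on 6. Ostley wins 9–6.
Ostley–Lomond: Lomond 10–5.
Ostley vs Ivery: Ostley wins 8–7.
Ostley vs Calder: 5 for Ostley, 10 for Calder — Calder by 10–5.
Penrith vs Lomond: Penrith preferred on 3+5 = 8 ballots; Penrith wins 8–7.
Penrith vs Ivery: Penrith wins 11–4.
Penrith vs Calder: 11 to 4, Penrith.
Lomond vs Ivery: Lomond is ranked higher on 3+5 = 8 ballots, Ivery on 7. Lomond wins 8–7.
Lomond vs Calder: Lomond preferred on 4+3 = 7 ballots; Calder wins 8–7.
Ivery vs Calder: Calder wins 8–7.
Every city loses at least once (Ostley loses to Lomond; Penrith loses to Ostley; Lomond loses to Penrith; Ivery loses to Ostley; Calder loses to Penrith). The majority relation contains the cycle Ostley beats Penrith beats Lomond beats Ostley, so there is no Condorcet winner.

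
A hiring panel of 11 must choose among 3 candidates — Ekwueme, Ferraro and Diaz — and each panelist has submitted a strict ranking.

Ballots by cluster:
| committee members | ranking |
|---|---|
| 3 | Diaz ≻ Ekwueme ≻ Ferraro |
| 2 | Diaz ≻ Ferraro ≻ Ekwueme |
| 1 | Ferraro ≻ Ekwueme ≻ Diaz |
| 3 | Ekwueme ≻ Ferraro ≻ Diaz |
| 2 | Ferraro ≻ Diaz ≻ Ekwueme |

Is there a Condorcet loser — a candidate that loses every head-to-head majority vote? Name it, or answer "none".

Head-to-head results (11 committee members):
Ekwueme–Ferraro: Ekwueme 6–5.
Ekwueme vs Diaz: Ekwueme is ranked higher on 1+3 = 4 ballots, Diaz on 7. Diaz wins 7–4.
Ferraro vs Diaz: Ferraro wins 6–5.
Every candidate wins at least one matchup (Ekwueme beats Ferraro; Ferraro beats Diaz; Diaz beats Ekwueme), so there is no Condorcet loser.

none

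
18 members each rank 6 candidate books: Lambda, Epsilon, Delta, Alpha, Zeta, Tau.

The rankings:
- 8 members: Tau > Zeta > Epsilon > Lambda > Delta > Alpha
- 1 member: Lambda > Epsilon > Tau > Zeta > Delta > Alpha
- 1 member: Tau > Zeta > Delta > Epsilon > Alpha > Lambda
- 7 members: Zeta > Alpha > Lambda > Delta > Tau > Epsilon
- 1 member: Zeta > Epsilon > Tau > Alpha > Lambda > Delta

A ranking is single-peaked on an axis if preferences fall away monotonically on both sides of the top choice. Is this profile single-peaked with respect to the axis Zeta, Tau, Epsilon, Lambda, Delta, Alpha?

no

Axis positions: Zeta=1, Tau=2, Epsilon=3, Lambda=4, Delta=5, Alpha=6.
Cluster 1 (peak Tau at position 2): ranking walks positions 2-1-3-4-5-6, expanding outward from the peak — single-peaked.
Cluster 2 (peak Lambda at position 4): ranking walks positions 4-3-2-1-5-6, expanding outward from the peak — single-peaked.
Cluster 3: ranking walks positions 2-1-5-3-6-4; Delta is ranked above Epsilon even though Epsilon lies between Delta and the peak Tau on the axis — preferences dip and rise again. Not single-peaked.
Cluster 4: ranking walks positions 1-6-4-5-2-3; Alpha is ranked above Tau even though Tau lies between Alpha and the peak Zeta on the axis — preferences dip and rise again. Not single-peaked.
Cluster 5: ranking walks positions 1-3-2-6-4-5; Epsilon is ranked above Tau even though Tau lies between Epsilon and the peak Zeta on the axis — preferences dip and rise again. Not single-peaked.
Cluster 3 violates single-peakedness, so the profile is not single-peaked on this axis.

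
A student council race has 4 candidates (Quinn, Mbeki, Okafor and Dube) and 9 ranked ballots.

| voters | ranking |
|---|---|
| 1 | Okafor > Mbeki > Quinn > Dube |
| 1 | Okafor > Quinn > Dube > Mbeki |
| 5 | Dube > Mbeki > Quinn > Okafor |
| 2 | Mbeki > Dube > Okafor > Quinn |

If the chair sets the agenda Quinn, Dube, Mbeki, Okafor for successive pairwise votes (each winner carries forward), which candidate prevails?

Round 1: Quinn vs Dube — 2–7, Dube advances.
Round 2: Dube vs Mbeki — 6–3, Dube advances.
Round 3: Dube vs Okafor — 7–2, Dube advances.
The agenda winner is Dube.

Dube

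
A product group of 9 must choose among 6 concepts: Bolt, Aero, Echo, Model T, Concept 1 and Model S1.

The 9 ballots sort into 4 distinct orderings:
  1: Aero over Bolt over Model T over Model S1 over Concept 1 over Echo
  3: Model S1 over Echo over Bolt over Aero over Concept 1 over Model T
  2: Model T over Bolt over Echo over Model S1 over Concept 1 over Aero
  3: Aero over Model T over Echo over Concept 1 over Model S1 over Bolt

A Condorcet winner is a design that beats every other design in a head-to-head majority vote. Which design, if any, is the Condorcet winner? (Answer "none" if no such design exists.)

none

Pairwise majorities:
Bolt–Aero: Bolt 5–4.
Bolt vs Echo: Echo, 6–3.
Bolt–Model T: Model T 5–4.
Bolt vs Concept 1: Bolt wins 6–3.
Bolt vs Model S1: Model S1 wins 6–3.
Aero–Echo: Echo 5–4.
Aero–Model T: Aero 7–2.
Aero vs Concept 1: Aero, 7–2.
Aero vs Model S1: Model S1 wins 5–4.
Echo–Model T: Model T 6–3.
Echo–Concept 1: Echo 8–1.
Echo vs Model S1: Echo wins 5–4.
Model T–Concept 1: Model T 6–3.
Model T–Model S1: Model T 6–3.
Concept 1 vs Model S1: Model S1, 6–3.
Every design loses at least once (Bolt loses to Echo; Aero loses to Bolt; Echo loses to Model T; Model T loses to Aero; Concept 1 loses to Bolt; Model S1 loses to Echo). The majority relation contains the cycle Bolt → Aero → Model T → Bolt, so there is no Condorcet winner.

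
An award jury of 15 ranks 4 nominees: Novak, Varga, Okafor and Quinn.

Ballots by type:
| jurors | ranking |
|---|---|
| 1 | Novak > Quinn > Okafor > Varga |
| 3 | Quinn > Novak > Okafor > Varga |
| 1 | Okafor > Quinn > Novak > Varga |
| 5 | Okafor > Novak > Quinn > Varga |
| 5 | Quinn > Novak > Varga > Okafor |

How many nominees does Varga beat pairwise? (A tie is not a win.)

0

Varga against each rival (15 jurors):
Varga vs Novak: 0 to 15, Novak.
Varga vs Okafor: 5 for Varga, 10 for Okafor — Okafor by 10–5.
Varga vs Quinn: Quinn, 15–0.
Varga beats no one; loses to Novak, Okafor, Quinn — 0 pairwise wins.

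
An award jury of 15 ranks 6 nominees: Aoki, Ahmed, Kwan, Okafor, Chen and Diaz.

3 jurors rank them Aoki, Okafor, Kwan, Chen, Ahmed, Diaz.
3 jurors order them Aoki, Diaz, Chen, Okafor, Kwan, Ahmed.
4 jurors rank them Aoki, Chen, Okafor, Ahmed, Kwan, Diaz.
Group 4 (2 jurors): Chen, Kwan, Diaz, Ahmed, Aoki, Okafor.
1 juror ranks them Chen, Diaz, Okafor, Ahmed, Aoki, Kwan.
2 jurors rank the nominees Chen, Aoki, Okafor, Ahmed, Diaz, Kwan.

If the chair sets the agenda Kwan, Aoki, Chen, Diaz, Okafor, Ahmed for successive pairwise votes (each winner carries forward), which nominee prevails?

Aoki

Round 1: Kwan vs Aoki — 2–13, Aoki advances.
Round 2: Aoki vs Chen — 10–5, Aoki advances.
Round 3: Aoki vs Diaz — 12–3, Aoki advances.
Round 4: Aoki vs Okafor — 14–1, Aoki advances.
Round 5: Aoki vs Ahmed — 12–3, Aoki advances.
Aoki survives the agenda.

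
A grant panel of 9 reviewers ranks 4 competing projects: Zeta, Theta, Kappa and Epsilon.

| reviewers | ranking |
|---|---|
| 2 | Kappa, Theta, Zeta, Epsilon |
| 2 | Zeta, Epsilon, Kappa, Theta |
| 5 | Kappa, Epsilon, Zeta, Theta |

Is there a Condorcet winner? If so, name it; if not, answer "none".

Kappa

Head-to-head results (9 reviewers):
Zeta vs Theta: 7 to 2, Zeta.
Zeta vs Kappa: 2 to 7, Kappa.
Zeta vs Epsilon: Zeta preferred on 2+2 = 4 ballots; Epsilon wins 5–4.
Theta vs Kappa: Theta preferred on 0 ballots; Kappa wins 9–0.
Theta vs Epsilon: Theta preferred on 2 ballots; Epsilon wins 7–2.
Kappa vs Epsilon: Kappa preferred on 2+5 = 7 ballots; Kappa wins 7–2.
Kappa beats each of Zeta, Theta, Epsilon — Kappa is the Condorcet winner.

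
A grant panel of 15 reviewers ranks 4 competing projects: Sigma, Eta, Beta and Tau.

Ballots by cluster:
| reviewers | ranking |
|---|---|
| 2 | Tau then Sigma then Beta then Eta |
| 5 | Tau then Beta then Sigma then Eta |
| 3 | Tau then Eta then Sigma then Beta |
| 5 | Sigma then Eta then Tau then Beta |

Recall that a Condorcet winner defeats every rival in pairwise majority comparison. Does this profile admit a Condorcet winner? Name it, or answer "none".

Tau

Pairwise majorities:
Sigma vs Eta: Sigma preferred on 2+5+5 = 12 ballots; Sigma wins 12–3.
Sigma vs Beta: 10 to 5, Sigma.
Sigma vs Tau: 5 for Sigma, 10 for Tau — Tau by 10–5.
Eta vs Beta: 8 to 7, Eta.
Eta vs Tau: 5 to 10, Tau.
Beta vs Tau: 0 to 15, Tau.
Tau defeats every rival head-to-head and is the Condorcet winner.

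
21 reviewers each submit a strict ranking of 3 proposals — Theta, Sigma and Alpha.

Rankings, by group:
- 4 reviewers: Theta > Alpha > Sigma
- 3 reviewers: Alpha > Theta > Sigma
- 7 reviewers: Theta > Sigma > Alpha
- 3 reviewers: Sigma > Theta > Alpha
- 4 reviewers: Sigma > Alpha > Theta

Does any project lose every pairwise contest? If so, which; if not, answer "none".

Head-to-head results (21 reviewers):
Theta vs Sigma: Theta wins 14–7.
Theta vs Alpha: Theta is ranked higher on 4+7+3 = 14 ballots, Alpha on 7. Theta wins 14–7.
Sigma vs Alpha: Sigma wins 14–7.
Alpha is beaten in every head-to-head and is the Condorcet loser.

Alpha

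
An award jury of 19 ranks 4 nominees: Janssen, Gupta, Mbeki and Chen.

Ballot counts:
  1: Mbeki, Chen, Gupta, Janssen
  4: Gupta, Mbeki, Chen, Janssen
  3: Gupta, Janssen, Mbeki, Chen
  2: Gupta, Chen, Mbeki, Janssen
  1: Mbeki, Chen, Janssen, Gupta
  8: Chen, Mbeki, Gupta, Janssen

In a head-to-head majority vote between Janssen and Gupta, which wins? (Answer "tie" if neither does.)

Gupta

Ballots ranking Janssen above Gupta: 1.
Ballots ranking Gupta above Janssen: 19 − 1 = 18.
Gupta wins the head-to-head 18–1.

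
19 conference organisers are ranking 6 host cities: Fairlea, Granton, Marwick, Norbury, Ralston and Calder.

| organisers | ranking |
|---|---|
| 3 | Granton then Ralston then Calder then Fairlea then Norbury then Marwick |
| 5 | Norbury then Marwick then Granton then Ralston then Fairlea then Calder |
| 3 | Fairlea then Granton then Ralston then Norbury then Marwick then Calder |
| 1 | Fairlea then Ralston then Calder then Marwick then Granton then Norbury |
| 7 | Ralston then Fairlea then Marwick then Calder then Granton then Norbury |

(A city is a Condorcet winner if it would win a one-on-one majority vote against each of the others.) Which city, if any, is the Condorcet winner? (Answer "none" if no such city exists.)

none

Head-to-head results (19 organisers):
Fairlea vs Granton: Fairlea wins 11–8.
Fairlea–Marwick: Fairlea 14–5.
Fairlea–Norbury: Fairlea 14–5.
Fairlea vs Ralston: Ralston wins 15–4.
Fairlea–Calder: Fairlea 16–3.
Granton–Marwick: Marwick 13–6.
Granton vs Norbury: Granton wins 14–5.
Granton–Ralston: Granton 11–8.
Granton vs Calder: Granton, 11–8.
Marwick vs Norbury: Norbury wins 11–8.
Marwick vs Ralston: Ralston, 14–5.
Marwick vs Calder: Marwick wins 15–4.
Norbury vs Ralston: Ralston, 14–5.
Norbury–Calder: Calder 11–8.
Ralston vs Calder: Ralston wins 19–0.
Every city loses at least once (Fairlea loses to Ralston; Granton loses to Fairlea; Marwick loses to Fairlea; Norbury loses to Fairlea; Ralston loses to Granton; Calder loses to Fairlea). The majority relation contains the cycle Fairlea → Granton → Ralston → Fairlea, so there is no Condorcet winner.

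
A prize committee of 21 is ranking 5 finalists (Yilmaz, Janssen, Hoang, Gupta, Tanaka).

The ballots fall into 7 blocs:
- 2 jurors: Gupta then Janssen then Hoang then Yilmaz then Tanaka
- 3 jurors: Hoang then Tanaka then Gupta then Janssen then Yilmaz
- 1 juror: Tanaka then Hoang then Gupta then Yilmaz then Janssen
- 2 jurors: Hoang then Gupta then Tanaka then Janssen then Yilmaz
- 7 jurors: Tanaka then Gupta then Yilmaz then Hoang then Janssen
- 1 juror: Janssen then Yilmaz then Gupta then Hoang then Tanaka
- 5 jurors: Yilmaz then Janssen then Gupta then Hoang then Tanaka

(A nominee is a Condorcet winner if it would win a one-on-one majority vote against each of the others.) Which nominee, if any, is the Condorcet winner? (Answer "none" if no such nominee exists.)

none

Check each pair by majority over 21 ballots:
Yilmaz vs Janssen: 13 to 8, Yilmaz.
Yilmaz vs Hoang: 7+1+5 = 13 for Yilmaz, 8 for Hoang — Yilmaz by 13–8.
Yilmaz vs Gupta: Yilmaz is ranked higher on 1+5 = 6 ballots, Gupta on 15. Gupta wins 15–6.
Yilmaz–Tanaka: Tanaka 13–8.
Janssen–Hoang: Hoang 13–8.
Janssen vs Gupta: Gupta, 15–6.
Janssen vs Tanaka: Tanaka wins 13–8.
Hoang vs Gupta: Hoang is ranked higher on 3+1+2 = 6 ballots, Gupta on 15. Gupta wins 15–6.
Hoang vs Tanaka: 13 to 8, Hoang.
Gupta vs Tanaka: Gupta preferred on 2+2+1+5 = 10 ballots; Tanaka wins 11–10.
Each nominee drops at least one matchup (Yilmaz loses to Gupta; Janssen loses to Yilmaz; Hoang loses to Yilmaz; Gupta loses to Tanaka; Tanaka loses to Hoang); the cycle Yilmaz > Hoang > Tanaka > Yilmaz rules out a Condorcet winner.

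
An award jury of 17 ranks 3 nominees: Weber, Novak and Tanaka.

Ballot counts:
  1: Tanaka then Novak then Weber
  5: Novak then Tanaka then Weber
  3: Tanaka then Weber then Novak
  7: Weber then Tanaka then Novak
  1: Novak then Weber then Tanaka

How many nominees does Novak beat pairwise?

Novak against each rival (17 jurors):
Novak vs Weber: Weber wins 10–7.
Novak vs Tanaka: Novak preferred on 5+1 = 6 ballots; Tanaka wins 11–6.
Novak beats no one; loses to Weber, Tanaka — 0 pairwise wins.

0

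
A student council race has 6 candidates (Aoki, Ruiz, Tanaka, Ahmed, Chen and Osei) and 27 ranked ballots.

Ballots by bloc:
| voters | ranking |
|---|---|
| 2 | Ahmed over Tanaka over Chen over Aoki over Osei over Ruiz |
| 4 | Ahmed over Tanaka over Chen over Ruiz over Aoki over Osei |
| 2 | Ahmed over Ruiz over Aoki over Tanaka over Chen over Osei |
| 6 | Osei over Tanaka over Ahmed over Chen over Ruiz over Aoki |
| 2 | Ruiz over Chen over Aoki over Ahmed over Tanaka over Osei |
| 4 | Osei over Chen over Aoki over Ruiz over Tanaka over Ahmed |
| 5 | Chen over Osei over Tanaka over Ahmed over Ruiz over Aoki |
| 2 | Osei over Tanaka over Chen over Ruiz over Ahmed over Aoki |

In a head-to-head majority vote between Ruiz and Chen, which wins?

Ballots ranking Ruiz above Chen: 2 + 2 = 4.
Ballots ranking Chen above Ruiz: 27 − 4 = 23.
Chen wins the head-to-head 23–4.

Chen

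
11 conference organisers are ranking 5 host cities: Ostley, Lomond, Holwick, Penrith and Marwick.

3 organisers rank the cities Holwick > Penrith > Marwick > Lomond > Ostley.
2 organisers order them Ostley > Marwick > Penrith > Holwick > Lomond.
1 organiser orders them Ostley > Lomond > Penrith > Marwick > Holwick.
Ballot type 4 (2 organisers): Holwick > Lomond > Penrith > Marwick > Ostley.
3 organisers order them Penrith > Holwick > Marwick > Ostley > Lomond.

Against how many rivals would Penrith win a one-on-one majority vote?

Penrith against each rival (11 organisers):
Penrith–Ostley: Penrith 8–3.
Penrith vs Lomond: Penrith preferred on 3+2+3 = 8 ballots; Penrith wins 8–3.
Penrith–Holwick: Penrith 6–5.
Penrith vs Marwick: 3+1+2+3 = 9 for Penrith, 2 for Marwick — Penrith by 9–2.
Penrith beats Ostley, Lomond, Holwick, Marwick — 4 pairwise wins.

4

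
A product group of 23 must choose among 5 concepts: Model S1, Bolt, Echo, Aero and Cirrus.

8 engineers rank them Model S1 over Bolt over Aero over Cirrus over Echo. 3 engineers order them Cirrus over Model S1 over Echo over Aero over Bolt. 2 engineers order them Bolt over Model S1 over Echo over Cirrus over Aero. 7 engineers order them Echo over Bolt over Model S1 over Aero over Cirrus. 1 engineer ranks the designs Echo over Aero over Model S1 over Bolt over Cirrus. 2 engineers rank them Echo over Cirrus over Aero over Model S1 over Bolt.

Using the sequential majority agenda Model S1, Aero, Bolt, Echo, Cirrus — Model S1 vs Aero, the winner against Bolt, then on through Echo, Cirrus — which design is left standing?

Round 1: Model S1 vs Aero — 20–3, Model S1 advances.
Round 2: Model S1 vs Bolt — 14–9, Model S1 advances.
Round 3: Model S1 vs Echo — 13–10, Model S1 advances.
Round 4: Model S1 vs Cirrus — 18–5, Model S1 advances.
The agenda winner is Model S1.

Model S1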